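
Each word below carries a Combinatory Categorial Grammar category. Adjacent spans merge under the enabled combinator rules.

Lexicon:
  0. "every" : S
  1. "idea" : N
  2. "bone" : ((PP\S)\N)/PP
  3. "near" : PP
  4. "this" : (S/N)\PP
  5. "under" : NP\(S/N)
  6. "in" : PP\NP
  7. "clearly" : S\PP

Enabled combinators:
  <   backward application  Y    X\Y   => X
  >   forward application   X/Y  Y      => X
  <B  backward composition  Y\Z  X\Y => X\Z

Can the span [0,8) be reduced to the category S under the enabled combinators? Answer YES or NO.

YES

[0,8] S   <
  [0,4] PP   <
    [0,1] "every" : S
    [1,4] PP\S   <
      [1,2] "idea" : N
      [2,4] (PP\S)\N   >
        [2,3] "bone" : ((PP\S)\N)/PP
        [3,4] "near" : PP
  [4,8] S\PP   <B
    [4,6] NP\PP   <B
      [4,5] "this" : (S/N)\PP
      [5,6] "under" : NP\(S/N)
    [6,8] S\NP   <B
      [6,7] "in" : PP\NP
      [7,8] "clearly" : S\PP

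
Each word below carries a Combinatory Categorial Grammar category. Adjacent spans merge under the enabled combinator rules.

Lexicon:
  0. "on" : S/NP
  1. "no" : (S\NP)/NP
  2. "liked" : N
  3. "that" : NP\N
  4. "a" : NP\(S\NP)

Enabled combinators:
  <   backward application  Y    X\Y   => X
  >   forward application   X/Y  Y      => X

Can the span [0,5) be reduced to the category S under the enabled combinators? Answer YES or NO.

YES

[0,5] S   >
  [0,1] "on" : S/NP
  [1,5] NP   <
    [1,4] S\NP   >
      [1,2] "no" : (S\NP)/NP
      [2,4] NP   <
        [2,3] "liked" : N
        [3,4] "that" : NP\N
    [4,5] "a" : NP\(S\NP)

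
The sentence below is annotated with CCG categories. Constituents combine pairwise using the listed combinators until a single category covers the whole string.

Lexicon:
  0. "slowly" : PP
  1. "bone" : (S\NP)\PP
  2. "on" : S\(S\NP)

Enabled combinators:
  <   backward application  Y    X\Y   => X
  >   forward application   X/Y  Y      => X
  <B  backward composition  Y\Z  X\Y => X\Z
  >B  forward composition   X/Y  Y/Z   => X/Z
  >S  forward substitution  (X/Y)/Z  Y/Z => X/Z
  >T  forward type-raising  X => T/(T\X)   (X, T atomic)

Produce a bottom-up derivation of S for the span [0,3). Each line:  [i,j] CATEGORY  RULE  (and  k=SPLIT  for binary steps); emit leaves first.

[0,1] PP  lex  "slowly"
[1,2] (S\NP)\PP  lex  "bone"
[0,2] S\NP  <  k=1
[2,3] S\(S\NP)  lex  "on"
[0,3] S  <  k=2

[0,3] S   <
  [0,2] S\NP   <
    [0,1] "slowly" : PP
    [1,2] "bone" : (S\NP)\PP
  [2,3] "on" : S\(S\NP)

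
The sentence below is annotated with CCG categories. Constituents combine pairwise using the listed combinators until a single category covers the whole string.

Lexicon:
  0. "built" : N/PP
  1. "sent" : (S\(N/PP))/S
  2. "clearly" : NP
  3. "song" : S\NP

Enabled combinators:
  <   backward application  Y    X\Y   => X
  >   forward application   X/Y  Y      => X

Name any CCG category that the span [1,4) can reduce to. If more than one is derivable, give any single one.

[0,4] S   <
  [0,1] "built" : N/PP
  [1,4] S\(N/PP)   >
    [1,2] "sent" : (S\(N/PP))/S
    [2,4] S   <
      [2,3] "clearly" : NP
      [3,4] "song" : S\NP

S\(N/PP)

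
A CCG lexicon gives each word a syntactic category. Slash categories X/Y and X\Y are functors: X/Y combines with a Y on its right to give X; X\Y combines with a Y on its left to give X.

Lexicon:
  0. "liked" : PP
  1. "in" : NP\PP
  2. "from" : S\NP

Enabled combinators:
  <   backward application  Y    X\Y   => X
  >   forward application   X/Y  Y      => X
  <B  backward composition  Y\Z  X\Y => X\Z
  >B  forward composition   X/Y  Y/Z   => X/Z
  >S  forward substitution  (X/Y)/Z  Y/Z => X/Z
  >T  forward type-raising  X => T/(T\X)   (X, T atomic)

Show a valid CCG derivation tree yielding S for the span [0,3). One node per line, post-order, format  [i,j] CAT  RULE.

[0,1] PP  lex  "liked"
[1,2] NP\PP  lex  "in"
[0,2] NP  <  k=1
[2,3] S\NP  lex  "from"
[0,3] S  <  k=2

[0,3] S   <
  [0,2] NP   <
    [0,1] "liked" : PP
    [1,2] "in" : NP\PP
  [2,3] "from" : S\NP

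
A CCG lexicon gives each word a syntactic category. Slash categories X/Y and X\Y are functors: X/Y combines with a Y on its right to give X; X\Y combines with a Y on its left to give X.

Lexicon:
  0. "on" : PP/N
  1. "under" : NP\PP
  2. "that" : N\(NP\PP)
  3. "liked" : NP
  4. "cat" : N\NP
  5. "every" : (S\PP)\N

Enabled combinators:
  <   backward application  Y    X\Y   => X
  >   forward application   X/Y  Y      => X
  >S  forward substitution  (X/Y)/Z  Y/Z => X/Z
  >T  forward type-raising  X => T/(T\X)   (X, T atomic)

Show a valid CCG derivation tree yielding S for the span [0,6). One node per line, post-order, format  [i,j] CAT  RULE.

[0,6] S   <
  [0,3] PP   >
    [0,1] "on" : PP/N
    [1,3] N   <
      [1,2] "under" : NP\PP
      [2,3] "that" : N\(NP\PP)
  [3,6] S\PP   <
    [3,5] N   <
      [3,4] "liked" : NP
      [4,5] "cat" : N\NP
    [5,6] "every" : (S\PP)\N

[0,1] PP/N  lex  "on"
[1,2] NP\PP  lex  "under"
[2,3] N\(NP\PP)  lex  "that"
[1,3] N  <  k=2
[0,3] PP  >  k=1
[3,4] NP  lex  "liked"
[4,5] N\NP  lex  "cat"
[3,5] N  <  k=4
[5,6] (S\PP)\N  lex  "every"
[3,6] S\PP  <  k=5
[0,6] S  <  k=3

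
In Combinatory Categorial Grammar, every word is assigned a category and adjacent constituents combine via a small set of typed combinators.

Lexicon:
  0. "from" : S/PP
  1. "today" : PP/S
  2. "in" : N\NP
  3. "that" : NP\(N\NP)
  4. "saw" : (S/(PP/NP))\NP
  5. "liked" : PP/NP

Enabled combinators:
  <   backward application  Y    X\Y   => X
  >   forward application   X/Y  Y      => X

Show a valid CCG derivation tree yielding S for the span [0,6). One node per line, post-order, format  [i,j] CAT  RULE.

[0,1] S/PP  lex  "from"
[1,2] PP/S  lex  "today"
[2,3] N\NP  lex  "in"
[3,4] NP\(N\NP)  lex  "that"
[2,4] NP  <  k=3
[4,5] (S/(PP/NP))\NP  lex  "saw"
[2,5] S/(PP/NP)  <  k=4
[5,6] PP/NP  lex  "liked"
[2,6] S  >  k=5
[1,6] PP  >  k=2
[0,6] S  >  k=1

[0,6] S   >
  [0,1] "from" : S/PP
  [1,6] PP   >
    [1,2] "today" : PP/S
    [2,6] S   >
      [2,5] S/(PP/NP)   <
        [2,4] NP   <
          [2,3] "in" : N\NP
          [3,4] "that" : NP\(N\NP)
        [4,5] "saw" : (S/(PP/NP))\NP
      [5,6] "liked" : PP/NP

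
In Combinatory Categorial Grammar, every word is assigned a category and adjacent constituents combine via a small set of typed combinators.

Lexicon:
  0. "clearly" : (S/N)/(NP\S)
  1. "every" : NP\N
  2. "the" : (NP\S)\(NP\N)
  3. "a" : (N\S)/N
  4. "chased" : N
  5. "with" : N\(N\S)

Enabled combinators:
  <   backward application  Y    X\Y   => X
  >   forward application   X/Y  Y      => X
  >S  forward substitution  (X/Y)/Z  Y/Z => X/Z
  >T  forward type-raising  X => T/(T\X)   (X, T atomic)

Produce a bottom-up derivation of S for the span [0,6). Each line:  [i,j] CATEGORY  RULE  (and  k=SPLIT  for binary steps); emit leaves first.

[0,6] S   >
  [0,3] S/N   >
    [0,1] "clearly" : (S/N)/(NP\S)
    [1,3] NP\S   <
      [1,2] "every" : NP\N
      [2,3] "the" : (NP\S)\(NP\N)
  [3,6] N   <
    [3,5] N\S   >
      [3,4] "a" : (N\S)/N
      [4,5] "chased" : N
    [5,6] "with" : N\(N\S)

[0,1] (S/N)/(NP\S)  lex  "clearly"
[1,2] NP\N  lex  "every"
[2,3] (NP\S)\(NP\N)  lex  "the"
[1,3] NP\S  <  k=2
[0,3] S/N  >  k=1
[3,4] (N\S)/N  lex  "a"
[4,5] N  lex  "chased"
[3,5] N\S  >  k=4
[5,6] N\(N\S)  lex  "with"
[3,6] N  <  k=5
[0,6] S  >  k=3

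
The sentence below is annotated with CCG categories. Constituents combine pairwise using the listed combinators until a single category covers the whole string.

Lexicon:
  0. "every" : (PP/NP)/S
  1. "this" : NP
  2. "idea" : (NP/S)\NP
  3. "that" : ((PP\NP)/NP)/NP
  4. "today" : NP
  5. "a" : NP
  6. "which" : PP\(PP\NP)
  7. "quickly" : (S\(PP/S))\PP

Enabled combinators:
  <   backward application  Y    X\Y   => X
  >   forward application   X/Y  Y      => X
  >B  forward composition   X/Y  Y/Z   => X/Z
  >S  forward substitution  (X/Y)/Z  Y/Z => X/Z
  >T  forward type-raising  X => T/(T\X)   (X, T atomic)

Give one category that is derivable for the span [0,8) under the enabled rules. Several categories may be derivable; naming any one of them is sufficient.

[0,8] S   <
  [0,3] PP/S   >S
    [0,1] "every" : (PP/NP)/S
    [1,3] NP/S   <
      [1,2] "this" : NP
      [2,3] "idea" : (NP/S)\NP
  [3,8] S\(PP/S)   <
    [3,7] PP   <
      [3,6] PP\NP   >
        [3,5] (PP\NP)/NP   >
          [3,4] "that" : ((PP\NP)/NP)/NP
          [4,5] "today" : NP
        [5,6] "a" : NP
      [6,7] "which" : PP\(PP\NP)
    [7,8] "quickly" : (S\(PP/S))\PP

S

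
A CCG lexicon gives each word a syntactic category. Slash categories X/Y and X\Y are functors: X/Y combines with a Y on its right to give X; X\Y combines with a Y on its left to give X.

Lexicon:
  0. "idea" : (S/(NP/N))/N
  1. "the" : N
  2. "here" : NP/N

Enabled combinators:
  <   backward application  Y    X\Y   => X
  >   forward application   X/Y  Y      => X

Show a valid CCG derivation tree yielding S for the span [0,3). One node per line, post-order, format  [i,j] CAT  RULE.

[0,3] S   >
  [0,2] S/(NP/N)   >
    [0,1] "idea" : (S/(NP/N))/N
    [1,2] "the" : N
  [2,3] "here" : NP/N

[0,1] (S/(NP/N))/N  lex  "idea"
[1,2] N  lex  "the"
[0,2] S/(NP/N)  >  k=1
[2,3] NP/N  lex  "here"
[0,3] S  >  k=2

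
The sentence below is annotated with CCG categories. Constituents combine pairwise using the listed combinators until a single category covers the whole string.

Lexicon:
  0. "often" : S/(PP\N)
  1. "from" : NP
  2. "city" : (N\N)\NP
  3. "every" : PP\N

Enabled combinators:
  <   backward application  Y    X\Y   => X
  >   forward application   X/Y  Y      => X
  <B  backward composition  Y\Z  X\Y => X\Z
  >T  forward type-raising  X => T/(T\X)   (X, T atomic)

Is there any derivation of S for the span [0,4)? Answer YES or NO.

YES

[0,4] S   >
  [0,1] "often" : S/(PP\N)
  [1,4] PP\N   <B
    [1,3] N\N   <
      [1,2] "from" : NP
      [2,3] "city" : (N\N)\NP
    [3,4] "every" : PP\N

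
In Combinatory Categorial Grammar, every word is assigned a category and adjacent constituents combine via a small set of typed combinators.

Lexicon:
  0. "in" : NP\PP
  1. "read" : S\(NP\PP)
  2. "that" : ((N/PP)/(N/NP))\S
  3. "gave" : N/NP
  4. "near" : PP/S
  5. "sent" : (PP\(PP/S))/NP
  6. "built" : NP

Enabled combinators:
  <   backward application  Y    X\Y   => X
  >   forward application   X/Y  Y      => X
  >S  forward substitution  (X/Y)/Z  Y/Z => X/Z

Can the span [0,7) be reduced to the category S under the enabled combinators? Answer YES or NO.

NP\PP S\(NP\PP) ((N/PP)/(N/NP))\S N/NP PP/S (PP\(PP/S))/NP NP
CKY chart[0,7] = {N}; S ∉ chart

NO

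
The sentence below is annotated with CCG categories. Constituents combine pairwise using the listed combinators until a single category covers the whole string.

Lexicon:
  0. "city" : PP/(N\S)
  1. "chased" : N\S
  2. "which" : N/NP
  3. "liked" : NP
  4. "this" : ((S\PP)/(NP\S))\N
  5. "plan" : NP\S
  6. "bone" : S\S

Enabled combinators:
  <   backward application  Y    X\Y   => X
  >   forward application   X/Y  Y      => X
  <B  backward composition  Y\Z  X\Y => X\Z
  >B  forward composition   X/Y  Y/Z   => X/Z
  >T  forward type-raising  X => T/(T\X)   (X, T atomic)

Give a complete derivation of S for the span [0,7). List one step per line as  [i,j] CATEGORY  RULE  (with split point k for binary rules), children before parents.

[0,7] S   <
  [0,2] PP   >
    [0,1] "city" : PP/(N\S)
    [1,2] "chased" : N\S
  [2,7] S\PP   <B
    [2,6] S\PP   >
      [2,5] (S\PP)/(NP\S)   <
        [2,4] N   >
          [2,3] "which" : N/NP
          [3,4] "liked" : NP
        [4,5] "this" : ((S\PP)/(NP\S))\N
      [5,6] "plan" : NP\S
    [6,7] "bone" : S\S

[0,1] PP/(N\S)  lex  "city"
[1,2] N\S  lex  "chased"
[0,2] PP  >  k=1
[2,3] N/NP  lex  "which"
[3,4] NP  lex  "liked"
[2,4] N  >  k=3
[4,5] ((S\PP)/(NP\S))\N  lex  "this"
[2,5] (S\PP)/(NP\S)  <  k=4
[5,6] NP\S  lex  "plan"
[2,6] S\PP  >  k=5
[6,7] S\S  lex  "bone"
[2,7] S\PP  <B  k=6
[0,7] S  <  k=2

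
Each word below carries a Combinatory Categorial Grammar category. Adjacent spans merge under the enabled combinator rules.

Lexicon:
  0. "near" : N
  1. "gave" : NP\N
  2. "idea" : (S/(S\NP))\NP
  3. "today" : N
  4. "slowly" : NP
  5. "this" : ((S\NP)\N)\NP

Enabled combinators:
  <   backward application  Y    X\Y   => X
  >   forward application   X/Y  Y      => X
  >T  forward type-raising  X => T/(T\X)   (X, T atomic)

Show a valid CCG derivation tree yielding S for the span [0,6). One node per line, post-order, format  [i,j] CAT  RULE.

[0,6] S   >
  [0,3] S/(S\NP)   <
    [0,2] NP   >
      [0,1] NP/(NP\N)   >T
        [0,1] "near" : N
      [1,2] "gave" : NP\N
    [2,3] "idea" : (S/(S\NP))\NP
  [3,6] S\NP   <
    [3,4] "today" : N
    [4,6] (S\NP)\N   <
      [4,5] "slowly" : NP
      [5,6] "this" : ((S\NP)\N)\NP

[0,1] N  lex  "near"
[0,1] NP/(NP\N)  >T
[1,2] NP\N  lex  "gave"
[0,2] NP  >  k=1
[2,3] (S/(S\NP))\NP  lex  "idea"
[0,3] S/(S\NP)  <  k=2
[3,4] N  lex  "today"
[4,5] NP  lex  "slowly"
[5,6] ((S\NP)\N)\NP  lex  "this"
[4,6] (S\NP)\N  <  k=5
[3,6] S\NP  <  k=4
[0,6] S  >  k=3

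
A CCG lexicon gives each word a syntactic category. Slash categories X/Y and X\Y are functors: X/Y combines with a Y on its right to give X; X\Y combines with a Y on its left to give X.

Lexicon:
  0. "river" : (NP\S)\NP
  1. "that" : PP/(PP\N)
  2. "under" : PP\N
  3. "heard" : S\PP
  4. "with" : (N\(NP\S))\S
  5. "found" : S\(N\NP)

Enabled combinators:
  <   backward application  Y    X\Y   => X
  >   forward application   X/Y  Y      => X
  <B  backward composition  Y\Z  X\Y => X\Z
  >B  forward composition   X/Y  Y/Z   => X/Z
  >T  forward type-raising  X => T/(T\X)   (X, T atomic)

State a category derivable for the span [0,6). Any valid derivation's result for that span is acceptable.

S

[0,6] S   <
  [0,5] N\NP   <B
    [0,1] "river" : (NP\S)\NP
    [1,5] N\(NP\S)   <
      [1,4] S   <
        [1,3] PP   >
          [1,2] "that" : PP/(PP\N)
          [2,3] "under" : PP\N
        [3,4] "heard" : S\PP
      [4,5] "with" : (N\(NP\S))\S
  [5,6] "found" : S\(N\NP)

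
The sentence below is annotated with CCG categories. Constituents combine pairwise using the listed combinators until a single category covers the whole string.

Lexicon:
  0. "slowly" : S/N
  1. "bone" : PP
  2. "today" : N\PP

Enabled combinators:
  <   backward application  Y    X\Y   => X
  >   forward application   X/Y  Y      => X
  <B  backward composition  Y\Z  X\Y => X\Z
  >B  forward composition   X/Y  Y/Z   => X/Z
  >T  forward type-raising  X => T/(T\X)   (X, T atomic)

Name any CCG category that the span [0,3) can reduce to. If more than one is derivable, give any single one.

[0,3] S   >
  [0,1] "slowly" : S/N
  [1,3] N   >
    [1,2] N/(N\PP)   >T
      [1,2] "bone" : PP
    [2,3] "today" : N\PP

S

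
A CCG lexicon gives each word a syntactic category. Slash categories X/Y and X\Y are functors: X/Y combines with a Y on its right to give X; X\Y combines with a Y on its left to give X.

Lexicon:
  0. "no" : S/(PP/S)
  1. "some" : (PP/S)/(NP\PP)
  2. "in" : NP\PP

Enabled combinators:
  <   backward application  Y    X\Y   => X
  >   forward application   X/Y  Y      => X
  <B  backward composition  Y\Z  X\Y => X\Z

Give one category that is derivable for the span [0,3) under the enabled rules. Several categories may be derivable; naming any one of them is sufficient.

[0,3] S   >
  [0,1] "no" : S/(PP/S)
  [1,3] PP/S   >
    [1,2] "some" : (PP/S)/(NP\PP)
    [2,3] "in" : NP\PP

S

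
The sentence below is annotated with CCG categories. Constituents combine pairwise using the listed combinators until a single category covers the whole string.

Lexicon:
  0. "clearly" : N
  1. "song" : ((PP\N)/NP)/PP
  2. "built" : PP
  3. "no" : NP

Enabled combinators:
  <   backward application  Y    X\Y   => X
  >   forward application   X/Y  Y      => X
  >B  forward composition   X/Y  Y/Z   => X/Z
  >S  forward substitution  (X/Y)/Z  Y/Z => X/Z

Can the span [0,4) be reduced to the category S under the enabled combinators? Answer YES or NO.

NO

N ((PP\N)/NP)/PP PP NP
CKY chart[0,4] = {PP}; S ∉ chart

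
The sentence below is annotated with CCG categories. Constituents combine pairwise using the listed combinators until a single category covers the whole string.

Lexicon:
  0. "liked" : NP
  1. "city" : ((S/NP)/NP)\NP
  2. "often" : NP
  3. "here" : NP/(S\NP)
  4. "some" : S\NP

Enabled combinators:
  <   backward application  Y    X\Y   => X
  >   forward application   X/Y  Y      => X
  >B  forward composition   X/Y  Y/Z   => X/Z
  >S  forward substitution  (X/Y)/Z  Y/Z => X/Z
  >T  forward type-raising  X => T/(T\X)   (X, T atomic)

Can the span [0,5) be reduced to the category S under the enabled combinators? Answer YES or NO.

YES

[0,5] S   >
  [0,3] S/NP   >
    [0,2] (S/NP)/NP   <
      [0,1] "liked" : NP
      [1,2] "city" : ((S/NP)/NP)\NP
    [2,3] "often" : NP
  [3,5] NP   >
    [3,4] "here" : NP/(S\NP)
    [4,5] "some" : S\NP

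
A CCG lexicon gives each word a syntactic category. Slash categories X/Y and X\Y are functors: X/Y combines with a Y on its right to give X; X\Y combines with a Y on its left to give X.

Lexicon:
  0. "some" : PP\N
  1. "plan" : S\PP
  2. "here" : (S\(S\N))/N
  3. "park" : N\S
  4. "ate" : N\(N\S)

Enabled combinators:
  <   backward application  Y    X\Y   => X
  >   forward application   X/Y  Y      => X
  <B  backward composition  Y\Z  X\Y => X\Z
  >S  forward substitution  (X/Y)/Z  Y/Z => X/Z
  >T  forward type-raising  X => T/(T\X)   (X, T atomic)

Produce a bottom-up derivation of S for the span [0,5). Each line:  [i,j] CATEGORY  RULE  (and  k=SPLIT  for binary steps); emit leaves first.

[0,1] PP\N  lex  "some"
[1,2] S\PP  lex  "plan"
[0,2] S\N  <B  k=1
[2,3] (S\(S\N))/N  lex  "here"
[3,4] N\S  lex  "park"
[4,5] N\(N\S)  lex  "ate"
[3,5] N  <  k=4
[2,5] S\(S\N)  >  k=3
[0,5] S  <  k=2

[0,5] S   <
  [0,2] S\N   <B
    [0,1] "some" : PP\N
    [1,2] "plan" : S\PP
  [2,5] S\(S\N)   >
    [2,3] "here" : (S\(S\N))/N
    [3,5] N   <
      [3,4] "park" : N\S
      [4,5] "ate" : N\(N\S)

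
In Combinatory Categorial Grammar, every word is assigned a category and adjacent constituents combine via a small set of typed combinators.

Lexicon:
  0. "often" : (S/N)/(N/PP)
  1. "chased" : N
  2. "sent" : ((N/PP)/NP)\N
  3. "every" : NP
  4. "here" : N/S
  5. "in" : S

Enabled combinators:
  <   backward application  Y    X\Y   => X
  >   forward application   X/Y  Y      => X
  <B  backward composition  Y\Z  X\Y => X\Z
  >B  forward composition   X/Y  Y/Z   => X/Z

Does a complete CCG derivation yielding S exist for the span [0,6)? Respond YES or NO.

YES

[0,6] S   >
  [0,4] S/N   >
    [0,1] "often" : (S/N)/(N/PP)
    [1,4] N/PP   >
      [1,3] (N/PP)/NP   <
        [1,2] "chased" : N
        [2,3] "sent" : ((N/PP)/NP)\N
      [3,4] "every" : NP
  [4,6] N   >
    [4,5] "here" : N/S
    [5,6] "in" : S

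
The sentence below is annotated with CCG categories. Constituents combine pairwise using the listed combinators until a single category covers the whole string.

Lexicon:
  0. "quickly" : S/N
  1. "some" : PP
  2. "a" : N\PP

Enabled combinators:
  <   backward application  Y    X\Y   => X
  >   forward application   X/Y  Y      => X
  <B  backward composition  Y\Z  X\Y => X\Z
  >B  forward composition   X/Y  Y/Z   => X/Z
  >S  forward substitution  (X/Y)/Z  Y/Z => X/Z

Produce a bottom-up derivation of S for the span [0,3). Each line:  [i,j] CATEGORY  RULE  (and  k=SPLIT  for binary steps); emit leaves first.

[0,1] S/N  lex  "quickly"
[1,2] PP  lex  "some"
[2,3] N\PP  lex  "a"
[1,3] N  <  k=2
[0,3] S  >  k=1

[0,3] S   >
  [0,1] "quickly" : S/N
  [1,3] N   <
    [1,2] "some" : PP
    [2,3] "a" : N\PP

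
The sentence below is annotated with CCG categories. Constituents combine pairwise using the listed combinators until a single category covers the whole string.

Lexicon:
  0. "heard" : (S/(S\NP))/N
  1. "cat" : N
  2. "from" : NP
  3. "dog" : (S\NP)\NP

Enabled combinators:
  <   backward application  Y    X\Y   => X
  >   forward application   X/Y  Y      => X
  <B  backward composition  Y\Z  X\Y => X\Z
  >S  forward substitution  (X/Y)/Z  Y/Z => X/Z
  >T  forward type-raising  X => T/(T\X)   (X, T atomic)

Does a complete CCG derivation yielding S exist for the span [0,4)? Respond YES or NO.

YES

[0,4] S   >
  [0,2] S/(S\NP)   >
    [0,1] "heard" : (S/(S\NP))/N
    [1,2] "cat" : N
  [2,4] S\NP   <
    [2,3] "from" : NP
    [3,4] "dog" : (S\NP)\NP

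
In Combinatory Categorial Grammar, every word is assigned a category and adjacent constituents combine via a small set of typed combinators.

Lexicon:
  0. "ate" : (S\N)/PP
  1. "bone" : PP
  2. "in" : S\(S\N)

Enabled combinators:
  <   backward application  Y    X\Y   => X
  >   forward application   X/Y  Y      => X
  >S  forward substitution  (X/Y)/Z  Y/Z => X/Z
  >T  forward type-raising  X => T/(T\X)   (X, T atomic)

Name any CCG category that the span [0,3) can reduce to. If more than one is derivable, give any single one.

S

[0,3] S   <
  [0,2] S\N   >
    [0,1] "ate" : (S\N)/PP
    [1,2] "bone" : PP
  [2,3] "in" : S\(S\N)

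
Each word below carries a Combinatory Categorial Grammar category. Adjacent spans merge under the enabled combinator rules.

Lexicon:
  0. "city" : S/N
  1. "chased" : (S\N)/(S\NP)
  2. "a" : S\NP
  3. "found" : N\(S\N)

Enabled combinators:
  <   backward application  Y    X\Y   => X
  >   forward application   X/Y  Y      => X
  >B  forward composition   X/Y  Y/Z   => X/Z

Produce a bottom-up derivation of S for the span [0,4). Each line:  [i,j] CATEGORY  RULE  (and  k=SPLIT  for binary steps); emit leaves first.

[0,4] S   >
  [0,1] "city" : S/N
  [1,4] N   <
    [1,3] S\N   >
      [1,2] "chased" : (S\N)/(S\NP)
      [2,3] "a" : S\NP
    [3,4] "found" : N\(S\N)

[0,1] S/N  lex  "city"
[1,2] (S\N)/(S\NP)  lex  "chased"
[2,3] S\NP  lex  "a"
[1,3] S\N  >  k=2
[3,4] N\(S\N)  lex  "found"
[1,4] N  <  k=3
[0,4] S  >  k=1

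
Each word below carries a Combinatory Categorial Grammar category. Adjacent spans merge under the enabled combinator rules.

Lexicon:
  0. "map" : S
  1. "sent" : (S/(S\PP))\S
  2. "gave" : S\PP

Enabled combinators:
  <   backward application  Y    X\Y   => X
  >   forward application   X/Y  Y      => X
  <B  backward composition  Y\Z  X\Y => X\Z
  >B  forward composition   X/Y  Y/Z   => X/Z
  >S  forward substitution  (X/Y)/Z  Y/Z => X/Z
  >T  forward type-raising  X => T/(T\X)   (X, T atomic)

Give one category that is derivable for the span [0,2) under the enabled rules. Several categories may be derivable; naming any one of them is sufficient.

S/(S\PP)

[0,3] S   >
  [0,2] S/(S\PP)   <
    [0,1] "map" : S
    [1,2] "sent" : (S/(S\PP))\S
  [2,3] "gave" : S\PP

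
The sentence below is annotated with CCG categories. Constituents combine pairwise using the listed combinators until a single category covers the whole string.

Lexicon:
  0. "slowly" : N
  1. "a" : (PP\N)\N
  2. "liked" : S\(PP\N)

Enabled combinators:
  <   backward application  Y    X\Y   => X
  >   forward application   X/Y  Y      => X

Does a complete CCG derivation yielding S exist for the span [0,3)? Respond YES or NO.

[0,3] S   <
  [0,2] PP\N   <
    [0,1] "slowly" : N
    [1,2] "a" : (PP\N)\N
  [2,3] "liked" : S\(PP\N)

YES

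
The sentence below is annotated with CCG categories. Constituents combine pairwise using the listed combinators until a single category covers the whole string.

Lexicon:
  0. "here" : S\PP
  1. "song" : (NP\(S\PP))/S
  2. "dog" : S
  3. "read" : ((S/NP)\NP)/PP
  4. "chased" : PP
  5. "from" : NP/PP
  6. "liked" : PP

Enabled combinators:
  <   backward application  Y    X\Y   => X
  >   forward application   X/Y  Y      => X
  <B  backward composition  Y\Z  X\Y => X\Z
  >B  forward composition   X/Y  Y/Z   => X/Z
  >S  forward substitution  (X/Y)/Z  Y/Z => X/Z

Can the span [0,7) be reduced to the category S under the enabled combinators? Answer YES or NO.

YES

[0,7] S   >
  [0,5] S/NP   <
    [0,3] NP   <
      [0,1] "here" : S\PP
      [1,3] NP\(S\PP)   >
        [1,2] "song" : (NP\(S\PP))/S
        [2,3] "dog" : S
    [3,5] (S/NP)\NP   >
      [3,4] "read" : ((S/NP)\NP)/PP
      [4,5] "chased" : PP
  [5,7] NP   >
    [5,6] "from" : NP/PP
    [6,7] "liked" : PP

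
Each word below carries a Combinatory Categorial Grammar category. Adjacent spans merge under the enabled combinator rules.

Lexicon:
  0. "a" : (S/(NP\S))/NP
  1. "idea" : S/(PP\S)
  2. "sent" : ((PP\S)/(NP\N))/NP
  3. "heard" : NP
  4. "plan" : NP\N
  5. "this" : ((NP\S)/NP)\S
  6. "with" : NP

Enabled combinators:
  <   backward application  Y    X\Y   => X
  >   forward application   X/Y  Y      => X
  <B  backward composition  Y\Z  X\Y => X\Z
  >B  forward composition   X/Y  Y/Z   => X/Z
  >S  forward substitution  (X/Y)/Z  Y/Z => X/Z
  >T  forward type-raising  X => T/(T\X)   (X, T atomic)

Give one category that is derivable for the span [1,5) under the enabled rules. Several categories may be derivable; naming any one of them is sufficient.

[0,7] S   >
  [0,6] S/NP   >S
    [0,1] "a" : (S/(NP\S))/NP
    [1,6] (NP\S)/NP   <
      [1,5] S   >
        [1,2] "idea" : S/(PP\S)
        [2,5] PP\S   >
          [2,4] (PP\S)/(NP\N)   >
            [2,3] "sent" : ((PP\S)/(NP\N))/NP
            [3,4] "heard" : NP
          [4,5] "plan" : NP\N
      [5,6] "this" : ((NP\S)/NP)\S
  [6,7] "with" : NP

S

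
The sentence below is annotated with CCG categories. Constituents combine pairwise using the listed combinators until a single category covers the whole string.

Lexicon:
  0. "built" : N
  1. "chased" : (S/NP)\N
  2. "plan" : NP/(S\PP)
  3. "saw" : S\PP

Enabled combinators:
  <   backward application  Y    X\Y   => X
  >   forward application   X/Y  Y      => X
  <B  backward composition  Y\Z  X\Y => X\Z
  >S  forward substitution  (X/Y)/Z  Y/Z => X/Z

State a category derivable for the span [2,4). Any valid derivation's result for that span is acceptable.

[0,4] S   >
  [0,2] S/NP   <
    [0,1] "built" : N
    [1,2] "chased" : (S/NP)\N
  [2,4] NP   >
    [2,3] "plan" : NP/(S\PP)
    [3,4] "saw" : S\PP

NP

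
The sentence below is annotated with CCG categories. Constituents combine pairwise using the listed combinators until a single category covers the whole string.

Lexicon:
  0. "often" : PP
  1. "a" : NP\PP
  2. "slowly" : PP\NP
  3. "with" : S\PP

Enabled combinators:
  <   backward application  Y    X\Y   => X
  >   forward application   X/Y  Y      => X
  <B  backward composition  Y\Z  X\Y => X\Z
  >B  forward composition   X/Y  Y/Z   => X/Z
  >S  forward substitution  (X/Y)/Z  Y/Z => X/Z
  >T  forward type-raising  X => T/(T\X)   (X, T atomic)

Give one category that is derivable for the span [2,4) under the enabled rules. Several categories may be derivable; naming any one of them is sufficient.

[0,4] S   <
  [0,2] NP   <
    [0,1] "often" : PP
    [1,2] "a" : NP\PP
  [2,4] S\NP   <B
    [2,3] "slowly" : PP\NP
    [3,4] "with" : S\PP

S\NP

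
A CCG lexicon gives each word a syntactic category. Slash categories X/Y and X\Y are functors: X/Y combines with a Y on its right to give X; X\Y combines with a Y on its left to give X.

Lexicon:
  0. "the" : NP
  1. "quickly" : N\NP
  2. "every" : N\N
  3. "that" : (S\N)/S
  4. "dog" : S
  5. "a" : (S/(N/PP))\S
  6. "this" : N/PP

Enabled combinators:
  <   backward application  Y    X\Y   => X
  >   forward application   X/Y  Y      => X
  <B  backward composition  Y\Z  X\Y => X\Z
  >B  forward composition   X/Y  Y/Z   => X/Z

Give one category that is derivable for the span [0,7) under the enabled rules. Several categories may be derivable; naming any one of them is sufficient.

[0,7] S   >
  [0,6] S/(N/PP)   <
    [0,5] S   <
      [0,3] N   <
        [0,1] "the" : NP
        [1,3] N\NP   <B
          [1,2] "quickly" : N\NP
          [2,3] "every" : N\N
      [3,5] S\N   >
        [3,4] "that" : (S\N)/S
        [4,5] "dog" : S
    [5,6] "a" : (S/(N/PP))\S
  [6,7] "this" : N/PP

S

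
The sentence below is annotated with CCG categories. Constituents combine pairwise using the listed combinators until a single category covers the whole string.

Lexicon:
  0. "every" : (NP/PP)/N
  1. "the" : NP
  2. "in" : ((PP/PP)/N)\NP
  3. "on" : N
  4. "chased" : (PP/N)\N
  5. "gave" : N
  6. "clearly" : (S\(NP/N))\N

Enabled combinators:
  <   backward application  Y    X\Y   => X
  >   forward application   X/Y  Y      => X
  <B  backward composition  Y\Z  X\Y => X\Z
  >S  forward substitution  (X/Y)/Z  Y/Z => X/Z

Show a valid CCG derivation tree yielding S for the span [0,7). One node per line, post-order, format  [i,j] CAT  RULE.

[0,1] (NP/PP)/N  lex  "every"
[1,2] NP  lex  "the"
[2,3] ((PP/PP)/N)\NP  lex  "in"
[1,3] (PP/PP)/N  <  k=2
[3,4] N  lex  "on"
[4,5] (PP/N)\N  lex  "chased"
[3,5] PP/N  <  k=4
[1,5] PP/N  >S  k=3
[0,5] NP/N  >S  k=1
[5,6] N  lex  "gave"
[6,7] (S\(NP/N))\N  lex  "clearly"
[5,7] S\(NP/N)  <  k=6
[0,7] S  <  k=5

[0,7] S   <
  [0,5] NP/N   >S
    [0,1] "every" : (NP/PP)/N
    [1,5] PP/N   >S
      [1,3] (PP/PP)/N   <
        [1,2] "the" : NP
        [2,3] "in" : ((PP/PP)/N)\NP
      [3,5] PP/N   <
        [3,4] "on" : N
        [4,5] "chased" : (PP/N)\N
  [5,7] S\(NP/N)   <
    [5,6] "gave" : N
    [6,7] "clearly" : (S\(NP/N))\N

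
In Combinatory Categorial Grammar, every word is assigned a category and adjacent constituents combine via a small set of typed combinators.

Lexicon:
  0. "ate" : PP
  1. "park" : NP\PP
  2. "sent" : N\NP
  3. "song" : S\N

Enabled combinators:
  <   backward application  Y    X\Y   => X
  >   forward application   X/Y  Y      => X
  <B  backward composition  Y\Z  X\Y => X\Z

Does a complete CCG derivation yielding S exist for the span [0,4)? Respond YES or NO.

[0,4] S   <
  [0,3] N   <
    [0,2] NP   <
      [0,1] "ate" : PP
      [1,2] "park" : NP\PP
    [2,3] "sent" : N\NP
  [3,4] "song" : S\N

YES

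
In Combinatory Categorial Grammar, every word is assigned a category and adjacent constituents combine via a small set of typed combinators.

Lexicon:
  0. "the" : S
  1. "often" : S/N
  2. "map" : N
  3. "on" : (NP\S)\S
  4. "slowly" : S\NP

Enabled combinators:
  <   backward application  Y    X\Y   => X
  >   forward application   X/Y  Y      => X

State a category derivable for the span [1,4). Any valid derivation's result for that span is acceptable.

[0,5] S   <
  [0,4] NP   <
    [0,1] "the" : S
    [1,4] NP\S   <
      [1,3] S   >
        [1,2] "often" : S/N
        [2,3] "map" : N
      [3,4] "on" : (NP\S)\S
  [4,5] "slowly" : S\NP

NP\S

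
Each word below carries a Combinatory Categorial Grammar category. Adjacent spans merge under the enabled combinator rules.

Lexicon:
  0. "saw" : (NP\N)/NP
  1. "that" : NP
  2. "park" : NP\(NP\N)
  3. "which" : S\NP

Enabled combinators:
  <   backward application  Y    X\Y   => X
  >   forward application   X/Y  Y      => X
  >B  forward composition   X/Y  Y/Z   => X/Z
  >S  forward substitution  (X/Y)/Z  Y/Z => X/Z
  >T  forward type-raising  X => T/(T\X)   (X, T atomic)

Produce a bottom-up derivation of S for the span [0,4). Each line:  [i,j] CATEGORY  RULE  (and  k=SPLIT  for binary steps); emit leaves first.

[0,1] (NP\N)/NP  lex  "saw"
[1,2] NP  lex  "that"
[0,2] NP\N  >  k=1
[2,3] NP\(NP\N)  lex  "park"
[0,3] NP  <  k=2
[3,4] S\NP  lex  "which"
[0,4] S  <  k=3

[0,4] S   <
  [0,3] NP   <
    [0,2] NP\N   >
      [0,1] "saw" : (NP\N)/NP
      [1,2] "that" : NP
    [2,3] "park" : NP\(NP\N)
  [3,4] "which" : S\NP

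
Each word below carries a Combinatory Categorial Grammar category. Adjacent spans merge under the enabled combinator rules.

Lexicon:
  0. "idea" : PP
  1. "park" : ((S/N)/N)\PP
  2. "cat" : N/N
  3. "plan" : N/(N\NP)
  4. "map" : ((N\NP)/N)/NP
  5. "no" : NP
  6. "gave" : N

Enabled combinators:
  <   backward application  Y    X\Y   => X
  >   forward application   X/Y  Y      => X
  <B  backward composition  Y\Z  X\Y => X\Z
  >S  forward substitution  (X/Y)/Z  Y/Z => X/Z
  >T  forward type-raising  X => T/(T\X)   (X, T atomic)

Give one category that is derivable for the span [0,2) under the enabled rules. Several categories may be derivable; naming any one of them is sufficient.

[0,7] S   >
  [0,3] S/N   >S
    [0,2] (S/N)/N   <
      [0,1] "idea" : PP
      [1,2] "park" : ((S/N)/N)\PP
    [2,3] "cat" : N/N
  [3,7] N   >
    [3,4] "plan" : N/(N\NP)
    [4,7] N\NP   >
      [4,6] (N\NP)/N   >
        [4,5] "map" : ((N\NP)/N)/NP
        [5,6] "no" : NP
      [6,7] "gave" : N

(S/N)/N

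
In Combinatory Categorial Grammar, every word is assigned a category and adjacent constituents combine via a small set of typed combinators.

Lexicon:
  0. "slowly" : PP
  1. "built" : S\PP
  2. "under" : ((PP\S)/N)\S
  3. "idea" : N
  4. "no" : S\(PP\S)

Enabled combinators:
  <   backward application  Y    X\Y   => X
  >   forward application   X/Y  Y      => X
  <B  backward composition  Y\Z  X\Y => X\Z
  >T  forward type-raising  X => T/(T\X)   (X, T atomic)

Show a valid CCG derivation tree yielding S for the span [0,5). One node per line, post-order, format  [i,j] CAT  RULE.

[0,1] PP  lex  "slowly"
[1,2] S\PP  lex  "built"
[0,2] S  <  k=1
[2,3] ((PP\S)/N)\S  lex  "under"
[0,3] (PP\S)/N  <  k=2
[3,4] N  lex  "idea"
[0,4] PP\S  >  k=3
[4,5] S\(PP\S)  lex  "no"
[0,5] S  <  k=4

[0,5] S   <
  [0,4] PP\S   >
    [0,3] (PP\S)/N   <
      [0,2] S   <
        [0,1] "slowly" : PP
        [1,2] "built" : S\PP
      [2,3] "under" : ((PP\S)/N)\S
    [3,4] "idea" : N
  [4,5] "no" : S\(PP\S)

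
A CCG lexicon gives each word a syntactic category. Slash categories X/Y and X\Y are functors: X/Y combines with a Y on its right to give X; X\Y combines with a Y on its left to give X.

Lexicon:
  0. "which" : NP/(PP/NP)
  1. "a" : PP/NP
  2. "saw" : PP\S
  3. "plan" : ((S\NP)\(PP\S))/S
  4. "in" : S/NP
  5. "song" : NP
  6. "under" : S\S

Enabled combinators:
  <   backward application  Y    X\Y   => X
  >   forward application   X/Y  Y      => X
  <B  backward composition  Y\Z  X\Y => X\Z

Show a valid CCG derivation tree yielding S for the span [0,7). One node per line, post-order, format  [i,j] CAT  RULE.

[0,7] S   <
  [0,2] NP   >
    [0,1] "which" : NP/(PP/NP)
    [1,2] "a" : PP/NP
  [2,7] S\NP   <B
    [2,6] S\NP   <
      [2,3] "saw" : PP\S
      [3,6] (S\NP)\(PP\S)   >
        [3,4] "plan" : ((S\NP)\(PP\S))/S
        [4,6] S   >
          [4,5] "in" : S/NP
          [5,6] "song" : NP
    [6,7] "under" : S\S

[0,1] NP/(PP/NP)  lex  "which"
[1,2] PP/NP  lex  "a"
[0,2] NP  >  k=1
[2,3] PP\S  lex  "saw"
[3,4] ((S\NP)\(PP\S))/S  lex  "plan"
[4,5] S/NP  lex  "in"
[5,6] NP  lex  "song"
[4,6] S  >  k=5
[3,6] (S\NP)\(PP\S)  >  k=4
[2,6] S\NP  <  k=3
[6,7] S\S  lex  "under"
[2,7] S\NP  <B  k=6
[0,7] S  <  k=2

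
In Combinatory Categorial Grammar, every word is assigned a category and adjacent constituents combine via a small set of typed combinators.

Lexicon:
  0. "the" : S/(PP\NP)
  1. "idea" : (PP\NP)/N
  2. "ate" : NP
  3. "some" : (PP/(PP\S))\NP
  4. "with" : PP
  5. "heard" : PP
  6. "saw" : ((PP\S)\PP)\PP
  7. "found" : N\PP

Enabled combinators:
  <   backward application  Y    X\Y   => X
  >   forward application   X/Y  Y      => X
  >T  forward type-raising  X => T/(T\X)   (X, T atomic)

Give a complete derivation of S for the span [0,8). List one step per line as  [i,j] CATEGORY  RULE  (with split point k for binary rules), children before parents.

[0,1] S/(PP\NP)  lex  "the"
[1,2] (PP\NP)/N  lex  "idea"
[2,3] NP  lex  "ate"
[3,4] (PP/(PP\S))\NP  lex  "some"
[2,4] PP/(PP\S)  <  k=3
[4,5] PP  lex  "with"
[5,6] PP  lex  "heard"
[6,7] ((PP\S)\PP)\PP  lex  "saw"
[5,7] (PP\S)\PP  <  k=6
[4,7] PP\S  <  k=5
[2,7] PP  >  k=4
[7,8] N\PP  lex  "found"
[2,8] N  <  k=7
[1,8] PP\NP  >  k=2
[0,8] S  >  k=1

[0,8] S   >
  [0,1] "the" : S/(PP\NP)
  [1,8] PP\NP   >
    [1,2] "idea" : (PP\NP)/N
    [2,8] N   <
      [2,7] PP   >
        [2,4] PP/(PP\S)   <
          [2,3] "ate" : NP
          [3,4] "some" : (PP/(PP\S))\NP
        [4,7] PP\S   <
          [4,5] "with" : PP
          [5,7] (PP\S)\PP   <
            [5,6] "heard" : PP
            [6,7] "saw" : ((PP\S)\PP)\PP
      [7,8] "found" : N\PP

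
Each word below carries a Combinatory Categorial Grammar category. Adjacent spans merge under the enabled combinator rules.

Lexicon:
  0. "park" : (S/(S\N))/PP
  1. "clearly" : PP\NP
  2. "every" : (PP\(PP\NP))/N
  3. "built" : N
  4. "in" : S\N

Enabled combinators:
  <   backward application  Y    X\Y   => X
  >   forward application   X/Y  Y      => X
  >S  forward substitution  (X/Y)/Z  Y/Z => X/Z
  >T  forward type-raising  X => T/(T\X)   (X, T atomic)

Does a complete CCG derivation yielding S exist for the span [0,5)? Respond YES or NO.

[0,5] S   >
  [0,4] S/(S\N)   >
    [0,1] "park" : (S/(S\N))/PP
    [1,4] PP   <
      [1,2] "clearly" : PP\NP
      [2,4] PP\(PP\NP)   >
        [2,3] "every" : (PP\(PP\NP))/N
        [3,4] "built" : N
  [4,5] "in" : S\N

YES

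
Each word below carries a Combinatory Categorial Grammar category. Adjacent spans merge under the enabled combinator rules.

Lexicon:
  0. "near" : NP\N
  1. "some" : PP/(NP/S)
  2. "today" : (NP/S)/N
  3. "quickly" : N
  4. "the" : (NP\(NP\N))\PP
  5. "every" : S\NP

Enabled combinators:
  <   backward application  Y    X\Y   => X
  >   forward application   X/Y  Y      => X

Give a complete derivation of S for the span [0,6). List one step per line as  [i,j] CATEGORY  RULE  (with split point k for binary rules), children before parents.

[0,1] NP\N  lex  "near"
[1,2] PP/(NP/S)  lex  "some"
[2,3] (NP/S)/N  lex  "today"
[3,4] N  lex  "quickly"
[2,4] NP/S  >  k=3
[1,4] PP  >  k=2
[4,5] (NP\(NP\N))\PP  lex  "the"
[1,5] NP\(NP\N)  <  k=4
[0,5] NP  <  k=1
[5,6] S\NP  lex  "every"
[0,6] S  <  k=5

[0,6] S   <
  [0,5] NP   <
    [0,1] "near" : NP\N
    [1,5] NP\(NP\N)   <
      [1,4] PP   >
        [1,2] "some" : PP/(NP/S)
        [2,4] NP/S   >
          [2,3] "today" : (NP/S)/N
          [3,4] "quickly" : N
      [4,5] "the" : (NP\(NP\N))\PP
  [5,6] "every" : S\NP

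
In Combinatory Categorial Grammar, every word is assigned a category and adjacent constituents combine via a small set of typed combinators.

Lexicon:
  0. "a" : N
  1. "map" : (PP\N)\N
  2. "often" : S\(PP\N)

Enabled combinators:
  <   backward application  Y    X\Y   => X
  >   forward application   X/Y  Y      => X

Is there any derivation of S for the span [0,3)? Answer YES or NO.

[0,3] S   <
  [0,2] PP\N   <
    [0,1] "a" : N
    [1,2] "map" : (PP\N)\N
  [2,3] "often" : S\(PP\N)

YES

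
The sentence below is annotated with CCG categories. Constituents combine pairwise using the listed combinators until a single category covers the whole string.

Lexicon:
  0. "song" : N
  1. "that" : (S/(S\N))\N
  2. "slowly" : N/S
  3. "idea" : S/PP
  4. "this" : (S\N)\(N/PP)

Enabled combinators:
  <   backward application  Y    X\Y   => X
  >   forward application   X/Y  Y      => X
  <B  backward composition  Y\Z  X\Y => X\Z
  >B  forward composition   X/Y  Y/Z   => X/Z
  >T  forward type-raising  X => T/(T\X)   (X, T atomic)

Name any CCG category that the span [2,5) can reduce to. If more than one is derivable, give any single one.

[0,5] S   >
  [0,2] S/(S\N)   <
    [0,1] "song" : N
    [1,2] "that" : (S/(S\N))\N
  [2,5] S\N   <
    [2,4] N/PP   >B
      [2,3] "slowly" : N/S
      [3,4] "idea" : S/PP
    [4,5] "this" : (S\N)\(N/PP)

S\N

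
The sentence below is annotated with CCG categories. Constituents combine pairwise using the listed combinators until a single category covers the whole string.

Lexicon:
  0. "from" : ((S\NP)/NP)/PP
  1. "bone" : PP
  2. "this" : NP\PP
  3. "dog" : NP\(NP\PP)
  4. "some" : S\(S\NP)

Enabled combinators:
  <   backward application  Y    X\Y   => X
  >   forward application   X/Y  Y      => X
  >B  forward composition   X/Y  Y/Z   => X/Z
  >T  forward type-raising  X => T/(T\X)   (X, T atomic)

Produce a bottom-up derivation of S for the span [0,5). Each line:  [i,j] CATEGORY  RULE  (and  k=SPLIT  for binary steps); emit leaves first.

[0,5] S   <
  [0,4] S\NP   >
    [0,2] (S\NP)/NP   >
      [0,1] "from" : ((S\NP)/NP)/PP
      [1,2] "bone" : PP
    [2,4] NP   <
      [2,3] "this" : NP\PP
      [3,4] "dog" : NP\(NP\PP)
  [4,5] "some" : S\(S\NP)

[0,1] ((S\NP)/NP)/PP  lex  "from"
[1,2] PP  lex  "bone"
[0,2] (S\NP)/NP  >  k=1
[2,3] NP\PP  lex  "this"
[3,4] NP\(NP\PP)  lex  "dog"
[2,4] NP  <  k=3
[0,4] S\NP  >  k=2
[4,5] S\(S\NP)  lex  "some"
[0,5] S  <  k=4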